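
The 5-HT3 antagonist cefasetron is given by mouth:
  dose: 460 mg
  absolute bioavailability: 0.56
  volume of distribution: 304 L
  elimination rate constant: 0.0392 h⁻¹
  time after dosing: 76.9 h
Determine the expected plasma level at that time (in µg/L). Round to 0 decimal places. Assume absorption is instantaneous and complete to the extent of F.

42 µg/L

Amount reaching circulation = F × Dose = 0.56 × 460.0 = 257.6 mg
C₀ = F·Dose / Vd = 257.6 / 304 = 0.8474 mg/L
C = C₀ · e^(−k·t) = 0.8474 × e^(−0.03920 × 76.9)
  = 0.8474 × 0.04907 = 0.04158 mg/L
Convert: 0.04158 mg/L × 1000 = 41.58 µg/L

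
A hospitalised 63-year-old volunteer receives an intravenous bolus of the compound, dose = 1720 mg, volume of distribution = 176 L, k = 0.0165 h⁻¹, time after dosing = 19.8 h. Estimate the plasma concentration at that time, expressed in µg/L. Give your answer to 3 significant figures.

C₀ = Dose / Vd = 1720 / 176 = 9.773 mg/L
C = C₀ · e^(−k·t) = 9.773 × e^(−0.01650 × 19.8)
  = 9.773 × 0.7213 = 7.049 mg/L
Convert: 7.049 mg/L × 1000 = 7049 µg/L

7050 µg/L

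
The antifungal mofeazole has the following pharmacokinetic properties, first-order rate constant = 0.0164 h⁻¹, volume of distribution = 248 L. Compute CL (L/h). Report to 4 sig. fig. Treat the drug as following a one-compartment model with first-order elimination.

4.067 L/h

CL = k × Vd = 0.0164 × 248 = 4.067 L/h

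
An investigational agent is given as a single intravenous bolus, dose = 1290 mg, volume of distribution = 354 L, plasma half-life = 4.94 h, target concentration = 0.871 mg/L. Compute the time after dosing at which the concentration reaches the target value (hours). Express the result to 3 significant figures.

C₀ = Dose / Vd = 1290 / 354 = 3.644 mg/L
k = ln2 / t½ = 0.693147 / 4.94 = 0.1403 h⁻¹
t = ln(C₀ / C) / k = ln(3.644 / 0.871) / 0.1403
  = ln(4.184) / 0.1403 = 1.431 / 0.1403 = 10.20 h

10.2 h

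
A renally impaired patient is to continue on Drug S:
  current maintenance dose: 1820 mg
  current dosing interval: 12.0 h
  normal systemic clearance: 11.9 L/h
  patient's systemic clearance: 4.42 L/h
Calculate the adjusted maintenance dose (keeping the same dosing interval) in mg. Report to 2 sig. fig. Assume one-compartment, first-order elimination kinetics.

To keep the same average steady-state level, dosing rate must scale with clearance.
CL ratio = 4.42 / 11.9 = 0.3714
New dose (same interval) = 1820 × 0.3714 = 675.9 mg

680 mg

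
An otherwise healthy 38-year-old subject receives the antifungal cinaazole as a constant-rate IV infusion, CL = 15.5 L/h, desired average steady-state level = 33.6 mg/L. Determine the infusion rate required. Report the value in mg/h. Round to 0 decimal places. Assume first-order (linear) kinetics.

At steady state, infusion rate R₀ = Css × CL = 33.6 × 15.50 = 520.8 mg/h

521 mg/h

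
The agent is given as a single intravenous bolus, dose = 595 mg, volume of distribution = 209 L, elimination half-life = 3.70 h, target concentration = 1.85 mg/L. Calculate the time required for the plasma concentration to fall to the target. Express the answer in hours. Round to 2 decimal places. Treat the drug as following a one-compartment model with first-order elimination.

C₀ = Dose / Vd = 595.0 / 209 = 2.847 mg/L
k = ln2 / t½ = 0.693147 / 3.70 = 0.1873 h⁻¹
t = ln(C₀ / C) / k = ln(2.847 / 1.85) / 0.1873
  = ln(1.539) / 0.1873 = 0.4311 / 0.1873 = 2.302 h

2.30 h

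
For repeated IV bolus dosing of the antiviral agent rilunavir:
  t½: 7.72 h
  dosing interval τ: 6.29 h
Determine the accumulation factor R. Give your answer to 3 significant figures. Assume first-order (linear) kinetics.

2.32

k = ln2 / t½ = 0.693147 / 7.72 = 0.08979 h⁻¹
e^(−kτ) = e^(−0.08979 × 6.29) = 0.5685
Accumulation ratio R = 1 / (1 − e^(−kτ)) = 1 / (1 − 0.5685) = 2.317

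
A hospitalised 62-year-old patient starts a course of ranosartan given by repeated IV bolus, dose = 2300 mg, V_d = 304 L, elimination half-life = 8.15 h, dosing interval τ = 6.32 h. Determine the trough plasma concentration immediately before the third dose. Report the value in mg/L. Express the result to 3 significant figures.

7.00 mg/L

C₀ per dose = Dose / Vd = 2300 / 304 = 7.566 mg/L
k = ln2 / t½ = 0.693147 / 8.15 = 0.08505 h⁻¹
Fraction remaining after one interval: r = e^(−kτ) = e^(−0.08505 × 6.32) = 0.5842
Before dose 3, 2 doses have been given (aged 1τ, 2τ).
C_trough = C₀ × (r + r²) = 7.566 × (0.5842 + 0.3413) = 7.002 mg/L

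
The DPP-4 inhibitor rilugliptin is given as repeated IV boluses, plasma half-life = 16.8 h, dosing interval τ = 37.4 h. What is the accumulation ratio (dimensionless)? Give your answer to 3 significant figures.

1.27

k = ln2 / t½ = 0.693147 / 16.8 = 0.04126 h⁻¹
e^(−kτ) = e^(−0.04126 × 37.4) = 0.2137
Accumulation ratio R = 1 / (1 − e^(−kτ)) = 1 / (1 − 0.2137) = 1.272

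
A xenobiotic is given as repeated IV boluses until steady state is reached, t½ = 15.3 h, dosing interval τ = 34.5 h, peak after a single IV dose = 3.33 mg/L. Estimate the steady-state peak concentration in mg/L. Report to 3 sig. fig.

4.21 mg/L

k = ln2 / t½ = 0.693147 / 15.3 = 0.04530 h⁻¹
e^(−kτ) = e^(−0.04530 × 34.5) = 0.2095
Accumulation ratio R = 1 / (1 − e^(−kτ)) = 1 / (1 − 0.2095) = 1.265
Steady-state peak = C₀ × R = 3.33 × 1.265 = 4.212 mg/L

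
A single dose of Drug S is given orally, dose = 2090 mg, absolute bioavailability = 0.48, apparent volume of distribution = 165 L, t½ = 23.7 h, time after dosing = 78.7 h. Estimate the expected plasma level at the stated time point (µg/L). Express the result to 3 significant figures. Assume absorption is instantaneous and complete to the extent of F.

Amount reaching circulation = F × Dose = 0.48 × 2090 = 1003 mg
C₀ = F·Dose / Vd = 1003 / 165 = 6.079 mg/L
k = ln2 / t½ = 0.693147 / 23.7 = 0.02925 h⁻¹
C = C₀ · e^(−k·t) = 6.079 × e^(−0.02925 × 78.7)
  = 6.079 × 0.1001 = 0.6085 mg/L
Convert: 0.6085 mg/L × 1000 = 608.5 µg/L

609 µg/L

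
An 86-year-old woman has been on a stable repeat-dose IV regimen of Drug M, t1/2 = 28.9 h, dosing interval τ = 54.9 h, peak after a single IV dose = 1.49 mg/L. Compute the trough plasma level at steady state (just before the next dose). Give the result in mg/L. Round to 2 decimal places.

0.55 mg/L

k = ln2 / t½ = 0.693147 / 28.9 = 0.02398 h⁻¹
e^(−kτ) = e^(−0.02398 × 54.9) = 0.2681
Accumulation ratio R = 1 / (1 − e^(−kτ)) = 1 / (1 − 0.2681) = 1.366
Steady-state trough = C₀ × R × e^(−kτ) = 1.49 × 1.366 × 0.2681 = 0.5457 mg/L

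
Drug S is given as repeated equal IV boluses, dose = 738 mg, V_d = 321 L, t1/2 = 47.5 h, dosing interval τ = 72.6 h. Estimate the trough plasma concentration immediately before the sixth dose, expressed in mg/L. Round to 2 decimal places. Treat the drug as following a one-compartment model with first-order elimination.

1.21 mg/L

C₀ per dose = Dose / Vd = 738 / 321 = 2.299 mg/L
k = ln2 / t½ = 0.693147 / 47.5 = 0.01459 h⁻¹
Fraction remaining after one interval: r = e^(−kτ) = e^(−0.01459 × 72.6) = 0.3467
Before dose 6, 5 doses have been given (aged 1τ, 2τ, 3τ, 4τ, 5τ).
C_trough = C₀ × (r + r² + … + r^5) = C₀ × r(1−r^5)/(1−r)
        = 2.299 × 0.3467 × (1 − 0.005009) / (1 − 0.3467) = 1.214 mg/L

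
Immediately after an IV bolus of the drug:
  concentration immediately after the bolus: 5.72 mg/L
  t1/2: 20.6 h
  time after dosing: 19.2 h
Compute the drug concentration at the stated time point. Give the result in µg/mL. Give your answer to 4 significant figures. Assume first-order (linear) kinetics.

2.998 µg/mL

k = ln2 / t½ = 0.693147 / 20.6 = 0.03365 h⁻¹
C = C₀ · e^(−k·t) = 5.720 × e^(−0.03365 × 19.2)
  = 5.720 × 0.5241 = 2.998 mg/L
(2.998 mg/L = 2.998 µg/mL)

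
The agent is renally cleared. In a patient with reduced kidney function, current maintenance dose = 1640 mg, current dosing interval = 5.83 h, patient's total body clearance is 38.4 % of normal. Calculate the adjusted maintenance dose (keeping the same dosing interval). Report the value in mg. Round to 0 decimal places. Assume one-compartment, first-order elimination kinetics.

630 mg

To keep the same average steady-state level, dosing rate must scale with clearance.
CL ratio = 38.4 / 100 = 0.3840
New dose (same interval) = 1640 × 0.3840 = 629.8 mg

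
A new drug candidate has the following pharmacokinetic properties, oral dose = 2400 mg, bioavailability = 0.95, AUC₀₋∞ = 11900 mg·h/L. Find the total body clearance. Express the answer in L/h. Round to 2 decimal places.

CL = F·Dose / AUC = 0.95 × 2400 / 11900 = 0.1916 L/h

0.19 L/h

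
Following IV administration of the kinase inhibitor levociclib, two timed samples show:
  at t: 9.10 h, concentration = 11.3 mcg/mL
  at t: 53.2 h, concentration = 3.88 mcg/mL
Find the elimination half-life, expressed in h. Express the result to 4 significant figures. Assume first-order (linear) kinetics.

28.60 h

k = ln(C₁/C₂) / (t₂ − t₁) = ln(11.3/3.88) / (53.2 − 9.10)
  = 1.069 / 44.10 = 0.02424 h⁻¹
t½ = ln2 / k = 0.693147 / 0.02424 = 28.60 h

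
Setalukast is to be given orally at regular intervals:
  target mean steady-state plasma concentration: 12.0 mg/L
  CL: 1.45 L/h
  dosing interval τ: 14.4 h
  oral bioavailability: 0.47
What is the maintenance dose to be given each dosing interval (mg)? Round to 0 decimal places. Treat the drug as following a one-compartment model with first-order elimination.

533 mg

At steady state, F × (Dose/τ) = Css × CL.
Dose = Css × CL × τ / F = 12.0 × 1.450 × 14.4 / 0.47 = 533.1 mg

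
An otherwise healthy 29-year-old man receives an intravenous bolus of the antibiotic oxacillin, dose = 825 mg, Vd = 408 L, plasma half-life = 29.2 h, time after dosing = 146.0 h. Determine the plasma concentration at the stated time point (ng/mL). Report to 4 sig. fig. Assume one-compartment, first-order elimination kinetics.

C₀ = Dose / Vd = 825.0 / 408 = 2.022 mg/L
k = ln2 / t½ = 0.693147 / 29.2 = 0.02374 h⁻¹
t / t½ = 146.0 / 29.2 = 5 half-lives
C = C₀ × (1/2)^5 = 2.022 × 0.03125 = 0.06319 mg/L
Convert: 0.06319 mg/L × 1000 = 63.19 ng/mL

63.19 ng/mL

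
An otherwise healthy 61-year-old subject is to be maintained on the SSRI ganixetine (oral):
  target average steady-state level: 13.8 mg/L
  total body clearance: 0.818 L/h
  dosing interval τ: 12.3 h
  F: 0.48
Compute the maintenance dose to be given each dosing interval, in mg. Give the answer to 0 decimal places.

289 mg

At steady state, F × (Dose/τ) = Css × CL.
Dose = Css × CL × τ / F = 13.8 × 0.8180 × 12.3 / 0.48 = 289.3 mg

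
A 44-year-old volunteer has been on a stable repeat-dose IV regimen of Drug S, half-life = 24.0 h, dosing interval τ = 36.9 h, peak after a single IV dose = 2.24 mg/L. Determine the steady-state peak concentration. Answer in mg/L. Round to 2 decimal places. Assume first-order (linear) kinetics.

k = ln2 / t½ = 0.693147 / 24.0 = 0.02888 h⁻¹
e^(−kτ) = e^(−0.02888 × 36.9) = 0.3445
Accumulation ratio R = 1 / (1 − e^(−kτ)) = 1 / (1 − 0.3445) = 1.526
Steady-state peak = C₀ × R = 2.24 × 1.526 = 3.418 mg/L

3.42 mg/L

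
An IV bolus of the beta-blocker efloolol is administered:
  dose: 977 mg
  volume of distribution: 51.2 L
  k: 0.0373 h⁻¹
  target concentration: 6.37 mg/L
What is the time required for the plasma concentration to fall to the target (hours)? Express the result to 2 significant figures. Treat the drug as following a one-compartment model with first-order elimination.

29 h

C₀ = Dose / Vd = 977.0 / 51.2 = 19.08 mg/L
t = ln(C₀ / C) / k = ln(19.08 / 6.37) / 0.03730
  = ln(2.995) / 0.03730 = 1.097 / 0.03730 = 29.41 h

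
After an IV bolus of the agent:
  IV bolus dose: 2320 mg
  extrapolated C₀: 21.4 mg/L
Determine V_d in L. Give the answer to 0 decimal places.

Vd = Dose / C₀ = 2320 / 21.4 = 108.4 L

108 L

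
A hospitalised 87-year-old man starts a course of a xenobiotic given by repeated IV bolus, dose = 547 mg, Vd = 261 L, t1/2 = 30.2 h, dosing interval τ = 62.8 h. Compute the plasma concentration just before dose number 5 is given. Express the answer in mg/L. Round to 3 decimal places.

C₀ per dose = Dose / Vd = 547 / 261 = 2.096 mg/L
k = ln2 / t½ = 0.693147 / 30.2 = 0.02295 h⁻¹
Fraction remaining after one interval: r = e^(−kτ) = e^(−0.02295 × 62.8) = 0.2366
Before dose 5, 4 doses have been given (aged 1τ, 2τ, 3τ, 4τ).
C_trough = C₀ × (r + r² + … + r^4) = C₀ × r(1−r^4)/(1−r)
        = 2.096 × 0.2366 × (1 − 0.003134) / (1 − 0.2366) = 0.6476 mg/L

0.648 mg/L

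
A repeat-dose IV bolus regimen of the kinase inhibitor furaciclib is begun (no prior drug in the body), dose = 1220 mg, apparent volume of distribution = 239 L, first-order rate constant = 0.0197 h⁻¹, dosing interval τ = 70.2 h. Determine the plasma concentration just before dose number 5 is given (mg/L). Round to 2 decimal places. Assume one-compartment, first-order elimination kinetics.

C₀ per dose = Dose / Vd = 1220 / 239 = 5.105 mg/L
Fraction remaining after one interval: r = e^(−kτ) = e^(−0.01970 × 70.2) = 0.2508
Before dose 5, 4 doses have been given (aged 1τ, 2τ, 3τ, 4τ).
C_trough = C₀ × (r + r² + … + r^4) = C₀ × r(1−r^4)/(1−r)
        = 5.105 × 0.2508 × (1 − 0.003956) / (1 − 0.2508) = 1.702 mg/L

1.70 mg/L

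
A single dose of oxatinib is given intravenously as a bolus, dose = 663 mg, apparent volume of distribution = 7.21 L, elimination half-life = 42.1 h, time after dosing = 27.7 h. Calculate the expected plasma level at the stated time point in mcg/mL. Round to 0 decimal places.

58 mcg/mL

C₀ = Dose / Vd = 663.0 / 7.21 = 91.96 mg/L
k = ln2 / t½ = 0.693147 / 42.1 = 0.01646 h⁻¹
C = C₀ · e^(−k·t) = 91.96 × e^(−0.01646 × 27.7)
  = 91.96 × 0.6339 = 58.29 mg/L
(58.29 mg/L = 58.29 mcg/mL)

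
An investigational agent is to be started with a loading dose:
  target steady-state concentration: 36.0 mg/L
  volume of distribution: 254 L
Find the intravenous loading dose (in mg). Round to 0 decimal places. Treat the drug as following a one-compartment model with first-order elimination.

9144 mg

LD = Css × Vd = 36.0 × 254 = 9144 mg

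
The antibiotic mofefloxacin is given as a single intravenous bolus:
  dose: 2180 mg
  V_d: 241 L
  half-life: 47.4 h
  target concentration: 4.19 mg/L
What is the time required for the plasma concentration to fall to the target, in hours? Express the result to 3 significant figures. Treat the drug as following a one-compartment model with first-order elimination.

C₀ = Dose / Vd = 2180 / 241 = 9.046 mg/L
k = ln2 / t½ = 0.693147 / 47.4 = 0.01462 h⁻¹
t = ln(C₀ / C) / k = ln(9.046 / 4.19) / 0.01462
  = ln(2.159) / 0.01462 = 0.7696 / 0.01462 = 52.64 h

52.6 h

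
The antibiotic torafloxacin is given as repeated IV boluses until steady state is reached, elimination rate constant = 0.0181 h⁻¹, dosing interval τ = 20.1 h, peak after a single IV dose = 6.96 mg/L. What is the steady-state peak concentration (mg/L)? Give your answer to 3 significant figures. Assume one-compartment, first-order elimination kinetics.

e^(−kτ) = e^(−0.01810 × 20.1) = 0.6950
Accumulation ratio R = 1 / (1 − e^(−kτ)) = 1 / (1 − 0.6950) = 3.279
Steady-state peak = C₀ × R = 6.96 × 3.279 = 22.82 mg/L

22.8 mg/L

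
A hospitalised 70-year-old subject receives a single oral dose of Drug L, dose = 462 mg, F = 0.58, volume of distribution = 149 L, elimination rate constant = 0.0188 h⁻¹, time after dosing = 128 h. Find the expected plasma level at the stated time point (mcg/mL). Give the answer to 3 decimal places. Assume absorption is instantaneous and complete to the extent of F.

0.162 mcg/mL

Amount reaching circulation = F × Dose = 0.58 × 462.0 = 268.0 mg
C₀ = F·Dose / Vd = 268.0 / 149 = 1.799 mg/L
C = C₀ · e^(−k·t) = 1.799 × e^(−0.01880 × 128)
  = 1.799 × 0.09014 = 0.1622 mg/L
(0.1622 mg/L = 0.1622 mcg/mL)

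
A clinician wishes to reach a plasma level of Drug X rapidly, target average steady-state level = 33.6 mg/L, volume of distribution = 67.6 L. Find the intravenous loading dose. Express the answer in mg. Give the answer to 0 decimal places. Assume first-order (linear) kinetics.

2271 mg

LD = Css × Vd = 33.6 × 67.6 = 2271 mg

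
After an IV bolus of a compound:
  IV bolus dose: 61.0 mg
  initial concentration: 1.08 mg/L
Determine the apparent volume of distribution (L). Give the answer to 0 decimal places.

Vd = Dose / C₀ = 61.00 / 1.08 = 56.48 L

56 L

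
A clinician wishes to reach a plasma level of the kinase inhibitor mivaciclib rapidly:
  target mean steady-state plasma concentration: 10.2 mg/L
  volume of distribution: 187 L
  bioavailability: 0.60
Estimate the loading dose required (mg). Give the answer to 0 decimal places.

3179 mg

LD = Css × Vd / F = 10.2 × 187 / 0.60 = 3179 mg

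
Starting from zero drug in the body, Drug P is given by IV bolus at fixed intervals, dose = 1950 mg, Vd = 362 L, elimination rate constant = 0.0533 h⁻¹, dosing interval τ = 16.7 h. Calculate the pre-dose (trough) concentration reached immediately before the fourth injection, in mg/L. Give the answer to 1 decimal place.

3.5 mg/L

C₀ per dose = Dose / Vd = 1950 / 362 = 5.387 mg/L
Fraction remaining after one interval: r = e^(−kτ) = e^(−0.05330 × 16.7) = 0.4106
Before dose 4, 3 doses have been given (aged 1τ, 2τ, 3τ).
C_trough = C₀ × (r + r² + … + r^3) = C₀ × r(1−r^3)/(1−r)
        = 5.387 × 0.4106 × (1 − 0.06922) / (1 − 0.4106) = 3.493 mg/L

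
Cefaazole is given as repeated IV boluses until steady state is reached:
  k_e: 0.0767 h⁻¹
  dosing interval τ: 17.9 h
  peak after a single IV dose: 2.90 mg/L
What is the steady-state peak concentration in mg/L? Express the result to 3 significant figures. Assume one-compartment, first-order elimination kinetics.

3.88 mg/L

e^(−kτ) = e^(−0.07670 × 17.9) = 0.2534
Accumulation ratio R = 1 / (1 − e^(−kτ)) = 1 / (1 − 0.2534) = 1.339
Steady-state peak = C₀ × R = 2.90 × 1.339 = 3.883 mg/L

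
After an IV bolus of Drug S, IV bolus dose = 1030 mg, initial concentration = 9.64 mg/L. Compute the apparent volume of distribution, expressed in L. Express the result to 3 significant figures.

Vd = Dose / C₀ = 1030 / 9.64 = 106.8 L

107 L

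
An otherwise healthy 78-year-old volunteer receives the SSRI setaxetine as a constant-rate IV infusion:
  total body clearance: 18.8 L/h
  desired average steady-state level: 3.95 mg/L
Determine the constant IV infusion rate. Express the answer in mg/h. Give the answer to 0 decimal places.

At steady state, infusion rate R₀ = Css × CL = 3.95 × 18.80 = 74.26 mg/h

74 mg/h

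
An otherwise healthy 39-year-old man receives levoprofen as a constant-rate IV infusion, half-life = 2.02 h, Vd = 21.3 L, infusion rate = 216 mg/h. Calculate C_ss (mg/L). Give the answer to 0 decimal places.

k = ln2 / t½ = 0.693147 / 2.02 = 0.3431 h⁻¹
CL = k × Vd = 0.3431 × 21.3 = 7.308 L/h
At steady state Css = R₀ / CL = 216 / 7.308 = 29.56 mg/L

30 mg/L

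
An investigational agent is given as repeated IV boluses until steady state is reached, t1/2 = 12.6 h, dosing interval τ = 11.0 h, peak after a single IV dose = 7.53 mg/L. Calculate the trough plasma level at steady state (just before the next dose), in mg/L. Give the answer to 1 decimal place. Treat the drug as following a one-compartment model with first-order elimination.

k = ln2 / t½ = 0.693147 / 12.6 = 0.05501 h⁻¹
e^(−kτ) = e^(−0.05501 × 11.0) = 0.5460
Accumulation ratio R = 1 / (1 − e^(−kτ)) = 1 / (1 − 0.5460) = 2.203
Steady-state trough = C₀ × R × e^(−kτ) = 7.53 × 2.203 × 0.5460 = 9.057 mg/L

9.1 mg/L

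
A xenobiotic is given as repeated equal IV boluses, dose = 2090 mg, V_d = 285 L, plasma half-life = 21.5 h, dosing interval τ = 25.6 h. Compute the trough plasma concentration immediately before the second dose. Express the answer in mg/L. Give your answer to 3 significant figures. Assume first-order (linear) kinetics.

3.21 mg/L

C₀ per dose = Dose / Vd = 2090 / 285 = 7.333 mg/L
k = ln2 / t½ = 0.693147 / 21.5 = 0.03224 h⁻¹
Fraction remaining after one interval: r = e^(−kτ) = e^(−0.03224 × 25.6) = 0.4381
Before dose 2, 1 dose has been given (aged 1τ).
C_trough = C₀ × r = 7.333 × 0.4381 = 3.213 mg/L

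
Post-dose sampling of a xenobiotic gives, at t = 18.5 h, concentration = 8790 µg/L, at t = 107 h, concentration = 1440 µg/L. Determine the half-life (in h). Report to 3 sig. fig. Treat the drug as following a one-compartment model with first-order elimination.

k = ln(C₁/C₂) / (t₂ − t₁) = ln(8790/1440) / (107 − 18.5)
  = 1.809 / 88.50 = 0.02044 h⁻¹
t½ = ln2 / k = 0.693147 / 0.02044 = 33.91 h

33.9 h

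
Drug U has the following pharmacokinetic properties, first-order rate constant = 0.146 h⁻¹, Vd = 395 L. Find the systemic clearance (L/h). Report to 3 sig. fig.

57.7 L/h

CL = k × Vd = 0.146 × 395 = 57.67 L/h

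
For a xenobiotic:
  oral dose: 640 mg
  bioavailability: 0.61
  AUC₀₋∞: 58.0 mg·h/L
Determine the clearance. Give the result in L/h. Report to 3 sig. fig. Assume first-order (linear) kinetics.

6.73 L/h

CL = F·Dose / AUC = 0.61 × 640 / 58.0 = 6.731 L/h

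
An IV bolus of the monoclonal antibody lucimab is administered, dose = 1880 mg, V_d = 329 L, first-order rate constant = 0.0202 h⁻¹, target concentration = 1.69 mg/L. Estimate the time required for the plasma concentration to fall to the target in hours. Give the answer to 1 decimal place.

C₀ = Dose / Vd = 1880 / 329 = 5.714 mg/L
t = ln(C₀ / C) / k = ln(5.714 / 1.69) / 0.02020
  = ln(3.381) / 0.02020 = 1.218 / 0.02020 = 60.30 h

60.3 h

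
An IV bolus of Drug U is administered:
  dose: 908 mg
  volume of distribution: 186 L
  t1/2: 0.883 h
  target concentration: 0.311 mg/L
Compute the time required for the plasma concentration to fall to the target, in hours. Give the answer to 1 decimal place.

3.5 h

C₀ = Dose / Vd = 908.0 / 186 = 4.882 mg/L
k = ln2 / t½ = 0.693147 / 0.883 = 0.7850 h⁻¹
t = ln(C₀ / C) / k = ln(4.882 / 0.311) / 0.7850
  = ln(15.70) / 0.7850 = 2.754 / 0.7850 = 3.508 h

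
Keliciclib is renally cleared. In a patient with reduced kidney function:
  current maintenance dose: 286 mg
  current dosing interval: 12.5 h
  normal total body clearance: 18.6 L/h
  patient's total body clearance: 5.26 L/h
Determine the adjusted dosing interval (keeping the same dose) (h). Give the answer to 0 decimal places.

44 h

To keep the same average steady-state level, dosing rate must scale with clearance.
CL ratio = 5.26 / 18.6 = 0.2828
New interval (same dose) = 12.5 / 0.2828 = 44.20 h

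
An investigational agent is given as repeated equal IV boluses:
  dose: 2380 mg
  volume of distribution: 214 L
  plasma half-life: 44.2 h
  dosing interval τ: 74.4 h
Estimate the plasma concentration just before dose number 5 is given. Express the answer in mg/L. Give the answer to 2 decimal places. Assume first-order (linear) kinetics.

C₀ per dose = Dose / Vd = 2380 / 214 = 11.12 mg/L
k = ln2 / t½ = 0.693147 / 44.2 = 0.01568 h⁻¹
Fraction remaining after one interval: r = e^(−kτ) = e^(−0.01568 × 74.4) = 0.3114
Before dose 5, 4 doses have been given (aged 1τ, 2τ, 3τ, 4τ).
C_trough = C₀ × (r + r² + … + r^4) = C₀ × r(1−r^4)/(1−r)
        = 11.12 × 0.3114 × (1 − 0.009403) / (1 − 0.3114) = 4.981 mg/L

4.98 mg/L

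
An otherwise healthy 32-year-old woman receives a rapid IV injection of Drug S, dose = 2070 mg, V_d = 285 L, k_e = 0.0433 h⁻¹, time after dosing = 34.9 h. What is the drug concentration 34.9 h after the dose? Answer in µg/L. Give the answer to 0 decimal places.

C₀ = Dose / Vd = 2070 / 285 = 7.263 mg/L
C = C₀ · e^(−k·t) = 7.263 × e^(−0.04330 × 34.9)
  = 7.263 × 0.2207 = 1.603 mg/L
Convert: 1.603 mg/L × 1000 = 1603 µg/L

1603 µg/L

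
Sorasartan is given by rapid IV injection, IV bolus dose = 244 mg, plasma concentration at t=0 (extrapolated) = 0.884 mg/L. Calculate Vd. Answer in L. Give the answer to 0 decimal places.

Vd = Dose / C₀ = 244.0 / 0.884 = 276.0 L

276 L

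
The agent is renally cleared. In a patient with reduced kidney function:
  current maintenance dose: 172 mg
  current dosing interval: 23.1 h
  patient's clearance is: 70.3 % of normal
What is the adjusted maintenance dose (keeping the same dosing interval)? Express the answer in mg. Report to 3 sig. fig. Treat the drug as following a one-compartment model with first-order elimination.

121 mg

To keep the same average steady-state level, dosing rate must scale with clearance.
CL ratio = 70.3 / 100 = 0.7030
New dose (same interval) = 172 × 0.7030 = 120.9 mg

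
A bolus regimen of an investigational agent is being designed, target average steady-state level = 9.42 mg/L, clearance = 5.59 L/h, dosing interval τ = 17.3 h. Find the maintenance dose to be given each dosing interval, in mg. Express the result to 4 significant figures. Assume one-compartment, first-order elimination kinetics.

911.0 mg

At steady state, Dose/τ = Css × CL.
Dose = Css × CL × τ = 9.42 × 5.590 × 17.3 = 911.0 mg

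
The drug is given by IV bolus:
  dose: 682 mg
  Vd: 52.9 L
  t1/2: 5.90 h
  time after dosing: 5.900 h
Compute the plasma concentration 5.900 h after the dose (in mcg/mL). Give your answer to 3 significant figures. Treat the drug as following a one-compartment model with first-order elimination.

C₀ = Dose / Vd = 682.0 / 52.9 = 12.89 mg/L
k = ln2 / t½ = 0.693147 / 5.90 = 0.1175 h⁻¹
t / t½ = 5.900 / 5.90 = 1 half-lives
C = C₀ × (1/2)^1 = 12.89 × 0.5000 = 6.445 mg/L
(6.445 mg/L = 6.445 mcg/mL)

6.45 mcg/mL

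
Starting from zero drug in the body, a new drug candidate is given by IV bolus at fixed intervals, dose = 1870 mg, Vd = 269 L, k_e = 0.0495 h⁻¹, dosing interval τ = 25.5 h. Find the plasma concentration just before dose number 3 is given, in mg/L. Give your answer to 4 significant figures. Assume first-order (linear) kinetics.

2.524 mg/L

C₀ per dose = Dose / Vd = 1870 / 269 = 6.952 mg/L
Fraction remaining after one interval: r = e^(−kτ) = e^(−0.04950 × 25.5) = 0.2830
Before dose 3, 2 doses have been given (aged 1τ, 2τ).
C_trough = C₀ × (r + r²) = 6.952 × (0.2830 + 0.08009) = 2.524 mg/L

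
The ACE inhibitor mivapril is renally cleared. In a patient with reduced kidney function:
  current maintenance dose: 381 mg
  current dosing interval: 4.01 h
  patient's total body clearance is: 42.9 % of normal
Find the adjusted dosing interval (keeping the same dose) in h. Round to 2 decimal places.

To keep the same average steady-state level, dosing rate must scale with clearance.
CL ratio = 42.9 / 100 = 0.4290
New interval (same dose) = 4.01 / 0.4290 = 9.347 h

9.35 h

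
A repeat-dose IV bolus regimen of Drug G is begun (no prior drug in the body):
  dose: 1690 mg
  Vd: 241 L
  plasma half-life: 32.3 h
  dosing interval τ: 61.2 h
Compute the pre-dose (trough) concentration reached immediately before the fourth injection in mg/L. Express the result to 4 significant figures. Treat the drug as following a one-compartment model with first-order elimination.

C₀ per dose = Dose / Vd = 1690 / 241 = 7.012 mg/L
k = ln2 / t½ = 0.693147 / 32.3 = 0.02146 h⁻¹
Fraction remaining after one interval: r = e^(−kτ) = e^(−0.02146 × 61.2) = 0.2689
Before dose 4, 3 doses have been given (aged 1τ, 2τ, 3τ).
C_trough = C₀ × (r + r² + … + r^3) = C₀ × r(1−r^3)/(1−r)
        = 7.012 × 0.2689 × (1 − 0.01944) / (1 − 0.2689) = 2.529 mg/L

2.529 mg/L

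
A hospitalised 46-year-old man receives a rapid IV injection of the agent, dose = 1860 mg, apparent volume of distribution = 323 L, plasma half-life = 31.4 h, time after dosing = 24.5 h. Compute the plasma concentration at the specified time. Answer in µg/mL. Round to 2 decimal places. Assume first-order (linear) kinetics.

C₀ = Dose / Vd = 1860 / 323 = 5.759 mg/L
k = ln2 / t½ = 0.693147 / 31.4 = 0.02207 h⁻¹
C = C₀ · e^(−k·t) = 5.759 × e^(−0.02207 × 24.5)
  = 5.759 × 0.5823 = 3.353 mg/L
(3.353 mg/L = 3.353 µg/mL)

3.35 µg/mL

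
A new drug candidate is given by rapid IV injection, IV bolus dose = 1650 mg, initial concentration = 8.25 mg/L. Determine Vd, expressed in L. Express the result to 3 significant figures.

Vd = Dose / C₀ = 1650 / 8.25 = 200.0 L

200 L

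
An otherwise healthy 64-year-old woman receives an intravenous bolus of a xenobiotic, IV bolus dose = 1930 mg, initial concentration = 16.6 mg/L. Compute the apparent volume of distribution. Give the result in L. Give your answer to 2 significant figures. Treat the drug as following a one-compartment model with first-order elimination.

120 L

Vd = Dose / C₀ = 1930 / 16.6 = 116.3 L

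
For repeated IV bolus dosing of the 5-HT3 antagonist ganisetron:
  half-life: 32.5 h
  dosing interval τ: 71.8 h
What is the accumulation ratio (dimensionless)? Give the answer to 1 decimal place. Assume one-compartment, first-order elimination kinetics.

1.3

k = ln2 / t½ = 0.693147 / 32.5 = 0.02133 h⁻¹
e^(−kτ) = e^(−0.02133 × 71.8) = 0.2162
Accumulation ratio R = 1 / (1 − e^(−kτ)) = 1 / (1 − 0.2162) = 1.276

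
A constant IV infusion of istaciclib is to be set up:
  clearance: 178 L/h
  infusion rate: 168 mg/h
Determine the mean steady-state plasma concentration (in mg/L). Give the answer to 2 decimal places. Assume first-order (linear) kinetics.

0.94 mg/L

At steady state Css = R₀ / CL = 168 / 178.0 = 0.9438 mg/L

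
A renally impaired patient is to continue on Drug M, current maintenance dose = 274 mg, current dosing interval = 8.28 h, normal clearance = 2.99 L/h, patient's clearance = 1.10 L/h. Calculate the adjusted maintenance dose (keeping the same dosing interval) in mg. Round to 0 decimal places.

101 mg

To keep the same average steady-state level, dosing rate must scale with clearance.
CL ratio = 1.10 / 2.99 = 0.3679
New dose (same interval) = 274 × 0.3679 = 100.8 mg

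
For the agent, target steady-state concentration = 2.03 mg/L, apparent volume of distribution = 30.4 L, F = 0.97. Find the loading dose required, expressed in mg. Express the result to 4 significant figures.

LD = Css × Vd / F = 2.03 × 30.4 / 0.97 = 63.62 mg

63.62 mg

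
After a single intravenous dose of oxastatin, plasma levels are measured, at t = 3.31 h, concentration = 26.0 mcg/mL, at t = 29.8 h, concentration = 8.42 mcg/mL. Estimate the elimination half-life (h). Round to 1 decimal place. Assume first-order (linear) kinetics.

k = ln(C₁/C₂) / (t₂ − t₁) = ln(26.0/8.42) / (29.8 − 3.31)
  = 1.127 / 26.49 = 0.04254 h⁻¹
t½ = ln2 / k = 0.693147 / 0.04254 = 16.29 h

16.3 h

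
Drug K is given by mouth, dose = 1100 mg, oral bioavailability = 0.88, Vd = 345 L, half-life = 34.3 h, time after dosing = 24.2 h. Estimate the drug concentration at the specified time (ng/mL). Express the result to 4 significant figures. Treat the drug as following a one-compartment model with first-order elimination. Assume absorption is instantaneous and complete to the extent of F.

Amount reaching circulation = F × Dose = 0.88 × 1100 = 968.0 mg
C₀ = F·Dose / Vd = 968.0 / 345 = 2.806 mg/L
k = ln2 / t½ = 0.693147 / 34.3 = 0.02021 h⁻¹
C = C₀ · e^(−k·t) = 2.806 × e^(−0.02021 × 24.2)
  = 2.806 × 0.6132 = 1.721 mg/L
Convert: 1.721 mg/L × 1000 = 1721 ng/mL

1721 ng/mL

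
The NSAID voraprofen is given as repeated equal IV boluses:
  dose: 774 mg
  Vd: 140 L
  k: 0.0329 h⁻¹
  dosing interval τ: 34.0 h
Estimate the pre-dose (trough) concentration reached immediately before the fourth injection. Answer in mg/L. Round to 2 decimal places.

C₀ per dose = Dose / Vd = 774 / 140 = 5.529 mg/L
Fraction remaining after one interval: r = e^(−kτ) = e^(−0.03290 × 34.0) = 0.3267
Before dose 4, 3 doses have been given (aged 1τ, 2τ, 3τ).
C_trough = C₀ × (r + r² + … + r^3) = C₀ × r(1−r^3)/(1−r)
        = 5.529 × 0.3267 × (1 − 0.03487) / (1 − 0.3267) = 2.589 mg/L

2.59 mg/L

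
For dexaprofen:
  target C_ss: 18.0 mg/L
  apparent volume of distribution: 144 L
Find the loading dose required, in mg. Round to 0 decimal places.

LD = Css × Vd = 18.0 × 144 = 2592 mg

2592 mg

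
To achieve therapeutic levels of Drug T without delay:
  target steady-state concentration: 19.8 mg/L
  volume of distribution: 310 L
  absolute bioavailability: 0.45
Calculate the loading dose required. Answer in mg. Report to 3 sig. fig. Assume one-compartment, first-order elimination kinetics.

13600 mg

LD = Css × Vd / F = 19.8 × 310 / 0.45 = 13640 mg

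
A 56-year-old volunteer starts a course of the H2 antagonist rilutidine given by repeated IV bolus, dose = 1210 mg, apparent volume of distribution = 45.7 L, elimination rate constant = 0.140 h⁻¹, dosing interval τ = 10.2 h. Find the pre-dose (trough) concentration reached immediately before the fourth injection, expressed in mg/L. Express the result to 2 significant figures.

8.2 mg/L

C₀ per dose = Dose / Vd = 1210 / 45.7 = 26.48 mg/L
Fraction remaining after one interval: r = e^(−kτ) = e^(−0.1400 × 10.2) = 0.2398
Before dose 4, 3 doses have been given (aged 1τ, 2τ, 3τ).
C_trough = C₀ × (r + r² + … + r^3) = C₀ × r(1−r^3)/(1−r)
        = 26.48 × 0.2398 × (1 − 0.01379) / (1 − 0.2398) = 8.238 mg/L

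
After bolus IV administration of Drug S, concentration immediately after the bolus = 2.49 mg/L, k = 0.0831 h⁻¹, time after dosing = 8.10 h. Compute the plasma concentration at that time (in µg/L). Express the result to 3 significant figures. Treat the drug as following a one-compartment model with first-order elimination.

1270 µg/L

C = C₀ · e^(−k·t) = 2.490 × e^(−0.08310 × 8.10)
  = 2.490 × 0.5101 = 1.270 mg/L
Convert: 1.270 mg/L × 1000 = 1270 µg/L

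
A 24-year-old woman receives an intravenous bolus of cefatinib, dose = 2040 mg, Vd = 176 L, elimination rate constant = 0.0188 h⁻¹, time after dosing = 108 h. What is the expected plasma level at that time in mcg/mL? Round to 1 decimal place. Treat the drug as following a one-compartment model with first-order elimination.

C₀ = Dose / Vd = 2040 / 176 = 11.59 mg/L
C = C₀ · e^(−k·t) = 11.59 × e^(−0.01880 × 108)
  = 11.59 × 0.1313 = 1.522 mg/L
(1.522 mg/L = 1.522 mcg/mL)

1.5 mcg/mL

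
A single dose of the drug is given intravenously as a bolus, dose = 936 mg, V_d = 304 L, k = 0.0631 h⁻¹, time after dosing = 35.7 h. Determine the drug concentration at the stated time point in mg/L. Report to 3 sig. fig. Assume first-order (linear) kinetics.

0.324 mg/L

C₀ = Dose / Vd = 936.0 / 304 = 3.079 mg/L
C = C₀ · e^(−k·t) = 3.079 × e^(−0.06310 × 35.7)
  = 3.079 × 0.1051 = 0.3236 mg/L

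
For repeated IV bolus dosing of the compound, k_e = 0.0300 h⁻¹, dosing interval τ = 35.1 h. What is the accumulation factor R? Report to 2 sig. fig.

e^(−kτ) = e^(−0.03000 × 35.1) = 0.3489
Accumulation ratio R = 1 / (1 − e^(−kτ)) = 1 / (1 − 0.3489) = 1.536

1.5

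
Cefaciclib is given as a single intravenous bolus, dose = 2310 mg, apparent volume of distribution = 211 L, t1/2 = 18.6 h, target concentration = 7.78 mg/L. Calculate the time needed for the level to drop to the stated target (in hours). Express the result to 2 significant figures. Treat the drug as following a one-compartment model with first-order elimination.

C₀ = Dose / Vd = 2310 / 211 = 10.95 mg/L
k = ln2 / t½ = 0.693147 / 18.6 = 0.03727 h⁻¹
t = ln(C₀ / C) / k = ln(10.95 / 7.78) / 0.03727
  = ln(1.407) / 0.03727 = 0.3415 / 0.03727 = 9.163 h

9.2 h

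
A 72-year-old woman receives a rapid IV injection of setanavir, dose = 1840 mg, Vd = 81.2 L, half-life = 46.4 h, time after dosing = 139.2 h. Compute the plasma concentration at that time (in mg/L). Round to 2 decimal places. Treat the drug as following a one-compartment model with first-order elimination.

C₀ = Dose / Vd = 1840 / 81.2 = 22.66 mg/L
k = ln2 / t½ = 0.693147 / 46.4 = 0.01494 h⁻¹
t / t½ = 139.2 / 46.4 = 3 half-lives
C = C₀ × (1/2)^3 = 22.66 × 0.1250 = 2.833 mg/L

2.83 mg/L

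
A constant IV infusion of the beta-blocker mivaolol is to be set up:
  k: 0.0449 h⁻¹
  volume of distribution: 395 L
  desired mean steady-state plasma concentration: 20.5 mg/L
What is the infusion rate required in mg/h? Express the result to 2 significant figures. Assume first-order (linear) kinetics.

CL = k × Vd = 0.04490 × 395 = 17.74 L/h
At steady state, infusion rate R₀ = Css × CL = 20.5 × 17.74 = 363.7 mg/h

360 mg/h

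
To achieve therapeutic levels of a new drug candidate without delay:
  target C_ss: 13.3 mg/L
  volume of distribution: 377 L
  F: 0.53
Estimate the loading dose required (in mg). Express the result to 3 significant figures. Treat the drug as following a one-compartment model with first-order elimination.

9460 mg

LD = Css × Vd / F = 13.3 × 377 / 0.53 = 9461 mg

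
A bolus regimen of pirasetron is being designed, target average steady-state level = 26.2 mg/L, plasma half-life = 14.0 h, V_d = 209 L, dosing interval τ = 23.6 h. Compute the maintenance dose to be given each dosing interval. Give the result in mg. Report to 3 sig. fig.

6400 mg

k = ln2 / t½ = 0.693147 / 14.0 = 0.04951 h⁻¹
CL = k × Vd = 0.04951 × 209 = 10.35 L/h
At steady state, Dose/τ = Css × CL.
Dose = Css × CL × τ = 26.2 × 10.35 × 23.6 = 6400 mg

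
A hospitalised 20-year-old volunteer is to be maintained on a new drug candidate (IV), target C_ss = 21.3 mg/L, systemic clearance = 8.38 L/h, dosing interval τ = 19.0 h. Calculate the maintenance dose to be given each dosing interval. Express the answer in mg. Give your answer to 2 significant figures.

3400 mg

At steady state, Dose/τ = Css × CL.
Dose = Css × CL × τ = 21.3 × 8.380 × 19.0 = 3391 mg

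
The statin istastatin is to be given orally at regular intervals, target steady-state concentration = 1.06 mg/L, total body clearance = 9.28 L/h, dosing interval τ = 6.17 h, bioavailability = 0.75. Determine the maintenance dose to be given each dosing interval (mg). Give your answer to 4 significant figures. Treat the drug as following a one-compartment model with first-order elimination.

At steady state, F × (Dose/τ) = Css × CL.
Dose = Css × CL × τ / F = 1.06 × 9.280 × 6.17 / 0.75 = 80.92 mg

80.92 mg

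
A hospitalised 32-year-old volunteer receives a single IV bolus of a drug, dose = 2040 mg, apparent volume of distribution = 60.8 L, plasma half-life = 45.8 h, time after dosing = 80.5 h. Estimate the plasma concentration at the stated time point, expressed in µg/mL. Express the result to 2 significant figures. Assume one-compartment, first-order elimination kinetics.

C₀ = Dose / Vd = 2040 / 60.8 = 33.55 mg/L
k = ln2 / t½ = 0.693147 / 45.8 = 0.01513 h⁻¹
C = C₀ · e^(−k·t) = 33.55 × e^(−0.01513 × 80.5)
  = 33.55 × 0.2958 = 9.924 mg/L
(9.924 mg/L = 9.924 µg/mL)

9.9 µg/mL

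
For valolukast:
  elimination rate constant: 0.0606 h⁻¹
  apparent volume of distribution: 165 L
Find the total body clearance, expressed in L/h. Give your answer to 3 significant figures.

10.0 L/h

CL = k × Vd = 0.0606 × 165 = 9.999 L/h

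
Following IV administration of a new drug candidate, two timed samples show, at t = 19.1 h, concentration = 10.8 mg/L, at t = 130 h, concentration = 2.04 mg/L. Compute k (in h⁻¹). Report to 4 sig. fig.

0.01503 h⁻¹

k = ln(C₁/C₂) / (t₂ − t₁) = ln(10.8/2.04) / (130 − 19.1)
  = 1.667 / 110.9 = 0.01503 h⁻¹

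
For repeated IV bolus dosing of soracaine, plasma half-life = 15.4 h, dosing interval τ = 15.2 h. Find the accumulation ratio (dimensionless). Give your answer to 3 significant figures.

k = ln2 / t½ = 0.693147 / 15.4 = 0.04501 h⁻¹
e^(−kτ) = e^(−0.04501 × 15.2) = 0.5045
Accumulation ratio R = 1 / (1 − e^(−kτ)) = 1 / (1 − 0.5045) = 2.018

2.02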